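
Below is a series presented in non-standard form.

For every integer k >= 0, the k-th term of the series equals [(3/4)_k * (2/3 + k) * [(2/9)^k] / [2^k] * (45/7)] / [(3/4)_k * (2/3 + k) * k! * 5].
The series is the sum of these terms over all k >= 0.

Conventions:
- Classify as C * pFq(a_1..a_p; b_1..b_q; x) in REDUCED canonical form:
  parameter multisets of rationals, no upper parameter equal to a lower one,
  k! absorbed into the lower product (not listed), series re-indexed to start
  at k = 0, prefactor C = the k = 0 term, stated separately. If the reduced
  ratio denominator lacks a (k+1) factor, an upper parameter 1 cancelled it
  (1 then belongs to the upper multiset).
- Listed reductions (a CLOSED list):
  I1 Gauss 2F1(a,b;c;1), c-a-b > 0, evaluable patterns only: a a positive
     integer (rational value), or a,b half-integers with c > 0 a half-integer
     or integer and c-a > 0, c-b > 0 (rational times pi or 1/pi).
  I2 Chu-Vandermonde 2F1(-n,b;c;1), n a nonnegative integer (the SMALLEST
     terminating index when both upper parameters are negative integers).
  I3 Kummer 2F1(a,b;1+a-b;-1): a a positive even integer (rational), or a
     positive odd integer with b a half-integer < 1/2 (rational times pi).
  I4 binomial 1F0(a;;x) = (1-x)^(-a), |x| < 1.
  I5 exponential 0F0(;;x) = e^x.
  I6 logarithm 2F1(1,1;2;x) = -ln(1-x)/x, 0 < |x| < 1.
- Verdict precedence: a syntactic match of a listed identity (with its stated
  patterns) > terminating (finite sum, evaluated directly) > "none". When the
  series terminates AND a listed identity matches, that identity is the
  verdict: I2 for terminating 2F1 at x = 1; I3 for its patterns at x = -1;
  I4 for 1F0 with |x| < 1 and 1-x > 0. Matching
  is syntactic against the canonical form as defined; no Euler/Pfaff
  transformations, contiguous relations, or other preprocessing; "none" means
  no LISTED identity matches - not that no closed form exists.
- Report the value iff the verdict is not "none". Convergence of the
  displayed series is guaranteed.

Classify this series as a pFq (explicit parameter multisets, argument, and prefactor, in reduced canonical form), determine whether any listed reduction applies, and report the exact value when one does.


This is 9/7 * 0F0(-; -; 1/9) in reduced canonical form. Verdict: exponential (I5) matches (the 0F0 exponential series at x = 1/9). Hence: (9/7) * e^(1/9).

Key observation: with t_0 = 9/7, striking the common factor k + 2/3 reduces the term (C = 9/7, x = 1/9).
Adjacent-term ratio: r(k) = (1/9) * 1 / [(k+1)] ; factor over Q: parameters, x = (1/9), and C = 9/7.


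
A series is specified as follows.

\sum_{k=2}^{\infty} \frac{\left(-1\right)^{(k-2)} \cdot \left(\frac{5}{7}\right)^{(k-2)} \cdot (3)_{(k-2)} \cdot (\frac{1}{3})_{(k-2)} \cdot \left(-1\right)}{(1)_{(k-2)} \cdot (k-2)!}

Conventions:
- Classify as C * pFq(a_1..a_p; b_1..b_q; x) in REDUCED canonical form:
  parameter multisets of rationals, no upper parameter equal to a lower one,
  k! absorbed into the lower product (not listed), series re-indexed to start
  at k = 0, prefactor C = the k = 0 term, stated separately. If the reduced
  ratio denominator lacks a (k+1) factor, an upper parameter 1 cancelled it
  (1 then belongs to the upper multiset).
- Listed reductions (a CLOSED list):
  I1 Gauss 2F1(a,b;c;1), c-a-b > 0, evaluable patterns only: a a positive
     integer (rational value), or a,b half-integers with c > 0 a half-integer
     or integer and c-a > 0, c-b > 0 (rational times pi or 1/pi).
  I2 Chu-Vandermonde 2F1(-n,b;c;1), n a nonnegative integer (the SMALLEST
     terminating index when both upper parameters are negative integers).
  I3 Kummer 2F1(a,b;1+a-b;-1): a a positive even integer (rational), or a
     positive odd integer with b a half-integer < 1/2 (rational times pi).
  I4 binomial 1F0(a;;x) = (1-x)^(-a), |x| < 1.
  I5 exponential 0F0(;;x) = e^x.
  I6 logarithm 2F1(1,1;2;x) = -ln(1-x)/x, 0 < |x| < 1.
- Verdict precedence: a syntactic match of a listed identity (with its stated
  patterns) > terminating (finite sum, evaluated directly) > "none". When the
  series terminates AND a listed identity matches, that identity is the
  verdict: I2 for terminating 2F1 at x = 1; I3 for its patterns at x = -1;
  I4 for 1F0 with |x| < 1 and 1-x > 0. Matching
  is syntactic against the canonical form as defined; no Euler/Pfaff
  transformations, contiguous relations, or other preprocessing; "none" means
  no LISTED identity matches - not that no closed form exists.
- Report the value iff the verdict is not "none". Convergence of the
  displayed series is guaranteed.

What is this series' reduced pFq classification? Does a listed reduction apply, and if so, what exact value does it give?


With C = -1: the canonical form is 2F1(\frac{1}{3}, 3; 1; -\frac{5}{7}). Verdict: none. A 2F1 with upper {\frac{1}{3}, 3} fits none of I1-I6 at x = -\frac{5}{7}; the sum runs forever.

Key step: x = -\frac{5}{7} and the denominator's factorial ratio (C = -1) is a lower Pochhammer.
Term ratio: r(k) = -\frac{5}{7} * (k+\frac{1}{3}) (k+3) / [(k+1) (k+1)] ; factor over Q: parameters, x = -\frac{5}{7}, and C = -1.


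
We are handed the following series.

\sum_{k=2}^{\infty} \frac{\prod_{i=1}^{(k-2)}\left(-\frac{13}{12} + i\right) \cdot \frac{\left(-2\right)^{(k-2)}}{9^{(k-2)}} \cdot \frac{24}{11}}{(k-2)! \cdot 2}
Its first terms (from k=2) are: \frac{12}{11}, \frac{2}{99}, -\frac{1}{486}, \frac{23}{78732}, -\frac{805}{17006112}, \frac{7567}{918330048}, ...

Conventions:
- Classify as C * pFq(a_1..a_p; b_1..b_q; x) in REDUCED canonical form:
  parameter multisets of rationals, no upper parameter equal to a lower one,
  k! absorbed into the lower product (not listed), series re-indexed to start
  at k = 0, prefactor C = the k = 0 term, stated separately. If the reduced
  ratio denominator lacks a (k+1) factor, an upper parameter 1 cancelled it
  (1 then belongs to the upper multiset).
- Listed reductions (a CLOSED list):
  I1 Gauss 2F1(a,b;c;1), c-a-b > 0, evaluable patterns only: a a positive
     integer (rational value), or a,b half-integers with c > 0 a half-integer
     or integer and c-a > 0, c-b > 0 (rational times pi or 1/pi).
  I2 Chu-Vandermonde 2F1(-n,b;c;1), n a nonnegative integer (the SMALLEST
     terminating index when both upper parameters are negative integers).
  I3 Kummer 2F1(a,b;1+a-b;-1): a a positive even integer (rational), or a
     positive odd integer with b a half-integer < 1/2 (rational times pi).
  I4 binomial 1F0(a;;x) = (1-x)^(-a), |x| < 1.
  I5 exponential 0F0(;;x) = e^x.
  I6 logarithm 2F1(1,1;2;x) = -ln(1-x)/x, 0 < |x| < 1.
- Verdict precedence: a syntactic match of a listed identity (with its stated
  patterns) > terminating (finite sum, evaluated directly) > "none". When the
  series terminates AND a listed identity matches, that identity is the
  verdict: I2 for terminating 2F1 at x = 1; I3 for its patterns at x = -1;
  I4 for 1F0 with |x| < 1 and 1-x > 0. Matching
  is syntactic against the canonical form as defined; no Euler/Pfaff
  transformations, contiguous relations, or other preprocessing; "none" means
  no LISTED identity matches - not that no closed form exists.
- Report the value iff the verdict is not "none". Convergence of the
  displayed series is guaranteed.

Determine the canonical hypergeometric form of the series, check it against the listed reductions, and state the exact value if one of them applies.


The series (x = -\frac{2}{9}) is 1F0: upper {-\frac{1}{12}}, lower {-}, prefactor \frac{12}{11}. Verdict: the I4 binomial reduction applies (the 1F0 binomial series: exponent 1/12, x = -\frac{2}{9}). Sum: \frac{12}{11} \cdot \left(\frac{11}{9}\right)^{\frac{1}{12}}.

Key observation: t_0 = \frac{12}{11} here, and the running product (C = 12/11) telescopes to a rising factorial.
Ratio: r(k) = -\frac{2}{9} * (k-\frac{1}{12}) / [(k+1)] ; factor over Q: parameters, x = -\frac{2}{9}, and C = \frac{12}{11}.


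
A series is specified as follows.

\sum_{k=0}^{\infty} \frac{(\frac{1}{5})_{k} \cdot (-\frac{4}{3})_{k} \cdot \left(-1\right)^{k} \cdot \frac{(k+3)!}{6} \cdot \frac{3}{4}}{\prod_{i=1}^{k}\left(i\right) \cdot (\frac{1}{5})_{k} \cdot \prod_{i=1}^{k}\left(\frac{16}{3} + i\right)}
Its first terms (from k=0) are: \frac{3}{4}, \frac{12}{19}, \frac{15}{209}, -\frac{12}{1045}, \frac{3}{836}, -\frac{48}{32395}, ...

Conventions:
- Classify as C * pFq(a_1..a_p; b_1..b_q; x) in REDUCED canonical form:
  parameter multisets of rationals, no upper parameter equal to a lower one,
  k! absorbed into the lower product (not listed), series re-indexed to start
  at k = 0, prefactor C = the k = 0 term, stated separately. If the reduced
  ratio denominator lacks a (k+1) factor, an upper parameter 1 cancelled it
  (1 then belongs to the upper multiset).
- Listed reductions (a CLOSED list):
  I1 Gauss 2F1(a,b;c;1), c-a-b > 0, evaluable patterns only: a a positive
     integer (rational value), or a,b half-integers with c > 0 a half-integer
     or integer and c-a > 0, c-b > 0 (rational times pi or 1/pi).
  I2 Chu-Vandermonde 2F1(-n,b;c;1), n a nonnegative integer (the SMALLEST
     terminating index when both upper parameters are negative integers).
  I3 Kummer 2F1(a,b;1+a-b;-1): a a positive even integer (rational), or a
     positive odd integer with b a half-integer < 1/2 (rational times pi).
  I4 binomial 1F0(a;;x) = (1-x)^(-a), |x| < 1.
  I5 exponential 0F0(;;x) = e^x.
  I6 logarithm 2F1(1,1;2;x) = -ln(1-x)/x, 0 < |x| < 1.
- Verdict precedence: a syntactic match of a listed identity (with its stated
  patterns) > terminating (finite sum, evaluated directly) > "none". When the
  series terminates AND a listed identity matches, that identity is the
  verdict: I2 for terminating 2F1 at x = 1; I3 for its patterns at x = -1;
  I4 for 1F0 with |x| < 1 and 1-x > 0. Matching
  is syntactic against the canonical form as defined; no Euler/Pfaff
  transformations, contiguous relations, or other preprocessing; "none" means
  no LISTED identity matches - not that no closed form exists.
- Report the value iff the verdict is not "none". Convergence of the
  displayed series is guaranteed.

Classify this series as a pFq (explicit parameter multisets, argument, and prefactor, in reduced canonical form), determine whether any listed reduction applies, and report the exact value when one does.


Structural cue: x = -1 and the product of the first k integers (C = 3/4) is k!.
Term ratio: r(k) = -1 * (k-\frac{4}{3}) (k+4) / [(k+\frac{19}{3}) (k+1)] ; factor over Q: parameters, x = -1, and C = \frac{3}{4}.

The series (x = -1) is 2F1: upper {-\frac{4}{3}, 4}, lower {\frac{19}{3}}, prefactor \frac{3}{4}. Verdict (x = -1): Kummer (I3) applies (x = -1; c = \frac{19}{3} equals 1+a-b for upper {-\frac{4}{3}, 4}: listed pattern). Its exact value is \frac{13}{9}.


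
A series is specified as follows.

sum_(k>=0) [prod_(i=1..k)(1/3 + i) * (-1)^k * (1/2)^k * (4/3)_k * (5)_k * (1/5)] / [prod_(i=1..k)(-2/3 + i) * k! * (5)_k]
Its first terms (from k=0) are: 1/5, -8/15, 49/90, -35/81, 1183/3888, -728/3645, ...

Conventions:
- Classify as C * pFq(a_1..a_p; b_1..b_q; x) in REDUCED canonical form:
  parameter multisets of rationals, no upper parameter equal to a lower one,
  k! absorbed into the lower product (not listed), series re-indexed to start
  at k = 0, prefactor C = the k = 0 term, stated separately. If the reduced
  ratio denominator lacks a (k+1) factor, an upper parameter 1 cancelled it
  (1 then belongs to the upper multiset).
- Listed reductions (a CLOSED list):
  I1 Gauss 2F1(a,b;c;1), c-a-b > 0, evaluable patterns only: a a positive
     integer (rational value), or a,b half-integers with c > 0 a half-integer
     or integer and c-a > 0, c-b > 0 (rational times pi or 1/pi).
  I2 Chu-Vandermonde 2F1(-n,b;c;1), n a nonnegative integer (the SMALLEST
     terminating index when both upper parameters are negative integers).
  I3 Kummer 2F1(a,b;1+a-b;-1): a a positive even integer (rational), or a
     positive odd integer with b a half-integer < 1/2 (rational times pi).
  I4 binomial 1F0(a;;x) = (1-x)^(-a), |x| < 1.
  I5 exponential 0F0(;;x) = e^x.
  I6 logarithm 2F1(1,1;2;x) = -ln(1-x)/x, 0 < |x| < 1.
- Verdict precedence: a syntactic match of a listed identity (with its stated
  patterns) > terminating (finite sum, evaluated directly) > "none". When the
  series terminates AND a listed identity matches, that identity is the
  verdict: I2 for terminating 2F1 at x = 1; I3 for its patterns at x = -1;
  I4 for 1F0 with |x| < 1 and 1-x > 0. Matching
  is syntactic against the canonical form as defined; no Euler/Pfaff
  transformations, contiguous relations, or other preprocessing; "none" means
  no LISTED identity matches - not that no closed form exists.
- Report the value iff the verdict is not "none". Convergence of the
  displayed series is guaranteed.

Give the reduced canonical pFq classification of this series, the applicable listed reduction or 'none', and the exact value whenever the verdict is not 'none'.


Classification (C = 1/5): 2F1 with upper {4/3, 4/3}, lower {1/3}, argument x = -1/2. Verdict: none. No listed pattern accepts 2F1(4/3, 4/3; 1/3; -1/2).

The tell: t_0 being 1/5, the running product (C = 1/5) telescopes to a rising factorial.
Step ratio: r(k) = (-1/2) * (k+4/3) (k+4/3) / [(k+1/3) (k+1)] ; factor over Q: parameters, x = (-1/2), and C = 1/5.


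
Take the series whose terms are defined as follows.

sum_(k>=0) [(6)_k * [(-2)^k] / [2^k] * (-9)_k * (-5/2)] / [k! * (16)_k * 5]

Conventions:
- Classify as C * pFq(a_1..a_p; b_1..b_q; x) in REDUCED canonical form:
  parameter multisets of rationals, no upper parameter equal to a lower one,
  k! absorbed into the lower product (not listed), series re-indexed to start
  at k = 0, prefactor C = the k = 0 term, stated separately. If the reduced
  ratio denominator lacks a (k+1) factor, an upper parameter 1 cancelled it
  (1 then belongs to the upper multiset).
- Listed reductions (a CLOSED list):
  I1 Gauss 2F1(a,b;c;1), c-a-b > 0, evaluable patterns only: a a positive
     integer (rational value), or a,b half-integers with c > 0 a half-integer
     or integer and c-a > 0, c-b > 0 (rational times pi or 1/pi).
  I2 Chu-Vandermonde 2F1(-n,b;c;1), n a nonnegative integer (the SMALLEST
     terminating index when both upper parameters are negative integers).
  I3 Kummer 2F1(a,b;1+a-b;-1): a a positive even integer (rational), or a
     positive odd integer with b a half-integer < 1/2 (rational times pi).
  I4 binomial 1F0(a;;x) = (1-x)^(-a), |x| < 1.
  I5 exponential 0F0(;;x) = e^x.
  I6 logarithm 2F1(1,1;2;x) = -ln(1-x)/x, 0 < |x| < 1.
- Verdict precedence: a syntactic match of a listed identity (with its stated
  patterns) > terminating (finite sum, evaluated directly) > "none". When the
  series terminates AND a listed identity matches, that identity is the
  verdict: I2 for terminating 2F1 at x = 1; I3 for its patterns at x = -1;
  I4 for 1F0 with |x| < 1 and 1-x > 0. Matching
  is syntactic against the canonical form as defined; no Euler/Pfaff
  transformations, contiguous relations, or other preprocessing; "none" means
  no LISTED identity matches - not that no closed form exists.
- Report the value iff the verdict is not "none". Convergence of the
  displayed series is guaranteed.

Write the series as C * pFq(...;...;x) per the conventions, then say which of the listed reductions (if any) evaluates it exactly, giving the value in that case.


The series (x = -1) is 2F1: upper {-9, 6}, lower {16}, prefactor -1/2. Verdict: Kummer (I3) applies (x = -1; c = 16 equals 1+a-b for upper {-9, 6}: listed pattern). Exact value: -91/8.

Key observation: from the first term -1/2: the two k-th powers (C = -1/2, x = -1) combine into one argument.
Adjacent-term ratio: r(k) = (-1) * (k-9) (k+6) / [(k+16) (k+1)] ; factor over Q: parameters, x = (-1), and C = -1/2.


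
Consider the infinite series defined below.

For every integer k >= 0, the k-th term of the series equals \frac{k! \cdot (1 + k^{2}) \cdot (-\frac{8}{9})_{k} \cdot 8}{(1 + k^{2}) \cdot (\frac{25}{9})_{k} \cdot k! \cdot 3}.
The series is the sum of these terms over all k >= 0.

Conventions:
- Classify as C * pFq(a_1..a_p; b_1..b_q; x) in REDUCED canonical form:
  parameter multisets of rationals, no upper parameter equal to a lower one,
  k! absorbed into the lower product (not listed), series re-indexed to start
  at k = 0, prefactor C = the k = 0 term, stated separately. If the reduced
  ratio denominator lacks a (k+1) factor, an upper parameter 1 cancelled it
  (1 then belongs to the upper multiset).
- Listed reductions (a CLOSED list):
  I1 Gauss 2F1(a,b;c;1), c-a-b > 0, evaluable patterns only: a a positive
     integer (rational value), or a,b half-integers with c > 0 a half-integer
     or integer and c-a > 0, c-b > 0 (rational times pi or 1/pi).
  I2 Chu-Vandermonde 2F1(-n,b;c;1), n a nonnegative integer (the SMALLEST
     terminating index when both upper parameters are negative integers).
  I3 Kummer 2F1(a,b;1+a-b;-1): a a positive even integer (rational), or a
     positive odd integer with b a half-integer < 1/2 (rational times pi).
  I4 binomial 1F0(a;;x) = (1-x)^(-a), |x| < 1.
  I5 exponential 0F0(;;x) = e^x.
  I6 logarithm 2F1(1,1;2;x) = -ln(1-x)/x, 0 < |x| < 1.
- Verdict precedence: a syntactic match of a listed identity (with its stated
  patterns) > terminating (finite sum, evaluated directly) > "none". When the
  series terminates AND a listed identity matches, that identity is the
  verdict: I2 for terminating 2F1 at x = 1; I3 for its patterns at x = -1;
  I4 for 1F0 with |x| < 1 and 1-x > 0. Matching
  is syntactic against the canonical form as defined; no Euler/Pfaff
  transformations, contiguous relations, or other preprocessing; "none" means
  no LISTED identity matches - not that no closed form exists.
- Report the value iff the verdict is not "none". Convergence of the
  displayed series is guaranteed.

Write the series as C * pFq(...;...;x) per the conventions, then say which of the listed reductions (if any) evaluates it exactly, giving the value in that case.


Reduced: x = 1, 2F1, upper = {-\frac{8}{9}, 1}, lower = {\frac{25}{9}}, C = \frac{8}{3}. Verdict: the Gauss summation I1 applies (x = 1: the Gamma ratio telescopes since c-a-b = 8/3 > 0 and a = 1 in Z>0). Value: \frac{16}{9}.

Key step: from the first term \frac{8}{3}: k^2 + 1 divides numerator and denominator alike; C = 8/3 after cancelling.
Step ratio: r(k) = 1 * (k-\frac{8}{9}) (k+1) / [(k+\frac{25}{9}) (k+1)] - poly over poly, x = 1 from leading terms; C = \frac{8}{3} at k = 0.


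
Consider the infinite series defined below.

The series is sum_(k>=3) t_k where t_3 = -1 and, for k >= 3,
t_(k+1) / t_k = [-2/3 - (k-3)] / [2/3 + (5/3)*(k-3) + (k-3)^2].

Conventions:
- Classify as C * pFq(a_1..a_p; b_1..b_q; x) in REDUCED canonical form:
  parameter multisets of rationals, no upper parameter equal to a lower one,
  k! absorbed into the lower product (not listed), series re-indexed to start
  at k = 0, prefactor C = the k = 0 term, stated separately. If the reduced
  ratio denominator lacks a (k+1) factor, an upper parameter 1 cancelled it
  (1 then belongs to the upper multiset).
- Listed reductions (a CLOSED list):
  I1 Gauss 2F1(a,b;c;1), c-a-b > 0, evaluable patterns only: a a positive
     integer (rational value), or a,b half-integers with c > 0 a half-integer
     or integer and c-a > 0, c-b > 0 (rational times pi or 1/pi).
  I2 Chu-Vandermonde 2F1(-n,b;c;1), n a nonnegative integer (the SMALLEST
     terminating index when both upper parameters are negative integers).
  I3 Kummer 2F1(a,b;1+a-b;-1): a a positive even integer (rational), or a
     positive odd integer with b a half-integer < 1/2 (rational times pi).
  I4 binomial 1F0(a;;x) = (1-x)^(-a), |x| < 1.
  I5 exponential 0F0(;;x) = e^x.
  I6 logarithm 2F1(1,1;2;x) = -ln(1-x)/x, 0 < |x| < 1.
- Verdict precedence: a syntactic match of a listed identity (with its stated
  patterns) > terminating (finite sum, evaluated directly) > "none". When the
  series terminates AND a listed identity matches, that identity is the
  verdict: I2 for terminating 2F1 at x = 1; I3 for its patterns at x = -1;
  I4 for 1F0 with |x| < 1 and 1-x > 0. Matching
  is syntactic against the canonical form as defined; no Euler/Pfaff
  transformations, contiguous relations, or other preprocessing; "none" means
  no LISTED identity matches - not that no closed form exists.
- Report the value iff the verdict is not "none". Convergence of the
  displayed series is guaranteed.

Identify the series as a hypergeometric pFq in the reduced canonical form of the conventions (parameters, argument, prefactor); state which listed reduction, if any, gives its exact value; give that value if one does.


Prefactor -1, argument -1: 0F0 with upper {-} over lower {-}. Verdict: the exponential series (I5) fires (the 0F0 exponential series at x = -1). Value: (-1) * e^(-1).

Key observation: t_0 = -1 here, and roots of the ratio polynomials (C = -1) are the negated parameters.
Adjacent-term ratio: r(k) = (-1) * 1 / [(k+1)] - rational; roots negated = parameters, x = (-1), C = -1.


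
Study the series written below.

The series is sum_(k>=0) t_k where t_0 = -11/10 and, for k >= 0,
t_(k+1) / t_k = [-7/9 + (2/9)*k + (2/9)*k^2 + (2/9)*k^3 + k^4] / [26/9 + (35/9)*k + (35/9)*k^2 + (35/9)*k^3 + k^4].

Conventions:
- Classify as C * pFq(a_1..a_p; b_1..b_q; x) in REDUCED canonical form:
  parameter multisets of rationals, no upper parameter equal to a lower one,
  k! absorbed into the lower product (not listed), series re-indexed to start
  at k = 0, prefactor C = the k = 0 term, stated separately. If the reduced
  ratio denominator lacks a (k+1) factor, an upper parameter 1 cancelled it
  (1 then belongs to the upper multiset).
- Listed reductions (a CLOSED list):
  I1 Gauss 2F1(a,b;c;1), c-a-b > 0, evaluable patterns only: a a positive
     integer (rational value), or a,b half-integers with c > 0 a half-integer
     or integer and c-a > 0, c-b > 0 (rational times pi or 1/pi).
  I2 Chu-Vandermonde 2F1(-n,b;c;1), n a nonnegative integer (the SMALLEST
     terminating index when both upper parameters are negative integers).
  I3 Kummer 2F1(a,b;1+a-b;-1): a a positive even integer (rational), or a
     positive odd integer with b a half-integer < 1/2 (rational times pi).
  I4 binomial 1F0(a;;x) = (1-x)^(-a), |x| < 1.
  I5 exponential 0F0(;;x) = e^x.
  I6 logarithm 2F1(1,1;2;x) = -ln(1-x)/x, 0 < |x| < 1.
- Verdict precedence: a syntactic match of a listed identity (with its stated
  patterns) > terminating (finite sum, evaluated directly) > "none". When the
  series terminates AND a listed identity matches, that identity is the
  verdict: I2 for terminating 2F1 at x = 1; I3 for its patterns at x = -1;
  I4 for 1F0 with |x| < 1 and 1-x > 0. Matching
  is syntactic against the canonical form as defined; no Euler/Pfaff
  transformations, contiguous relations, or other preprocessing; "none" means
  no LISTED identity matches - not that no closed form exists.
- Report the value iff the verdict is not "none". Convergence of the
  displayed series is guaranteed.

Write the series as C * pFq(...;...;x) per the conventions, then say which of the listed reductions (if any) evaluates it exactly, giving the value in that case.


At argument 1: a 2F1 with upper {-7/9, 1}, lower {26/9}, scaled by C = -11/10. Verdict: Gauss's theorem (I1) applies (x = 1: the Gamma ratio telescopes since c-a-b = 8/3 > 0 and a = 1 in Z>0). Sum: -187/240.

First insight: t_0 = -11/10 here, and cancel k^2 + 1 from the displayed ratio first; then prefactor -11/10.
Consecutive-term ratio: r(k) = 1 * (k-7/9) (k+1) / [(k+26/9) (k+1)] - poly over poly, x = 1 from leading terms; C = -11/10 at k = 0.


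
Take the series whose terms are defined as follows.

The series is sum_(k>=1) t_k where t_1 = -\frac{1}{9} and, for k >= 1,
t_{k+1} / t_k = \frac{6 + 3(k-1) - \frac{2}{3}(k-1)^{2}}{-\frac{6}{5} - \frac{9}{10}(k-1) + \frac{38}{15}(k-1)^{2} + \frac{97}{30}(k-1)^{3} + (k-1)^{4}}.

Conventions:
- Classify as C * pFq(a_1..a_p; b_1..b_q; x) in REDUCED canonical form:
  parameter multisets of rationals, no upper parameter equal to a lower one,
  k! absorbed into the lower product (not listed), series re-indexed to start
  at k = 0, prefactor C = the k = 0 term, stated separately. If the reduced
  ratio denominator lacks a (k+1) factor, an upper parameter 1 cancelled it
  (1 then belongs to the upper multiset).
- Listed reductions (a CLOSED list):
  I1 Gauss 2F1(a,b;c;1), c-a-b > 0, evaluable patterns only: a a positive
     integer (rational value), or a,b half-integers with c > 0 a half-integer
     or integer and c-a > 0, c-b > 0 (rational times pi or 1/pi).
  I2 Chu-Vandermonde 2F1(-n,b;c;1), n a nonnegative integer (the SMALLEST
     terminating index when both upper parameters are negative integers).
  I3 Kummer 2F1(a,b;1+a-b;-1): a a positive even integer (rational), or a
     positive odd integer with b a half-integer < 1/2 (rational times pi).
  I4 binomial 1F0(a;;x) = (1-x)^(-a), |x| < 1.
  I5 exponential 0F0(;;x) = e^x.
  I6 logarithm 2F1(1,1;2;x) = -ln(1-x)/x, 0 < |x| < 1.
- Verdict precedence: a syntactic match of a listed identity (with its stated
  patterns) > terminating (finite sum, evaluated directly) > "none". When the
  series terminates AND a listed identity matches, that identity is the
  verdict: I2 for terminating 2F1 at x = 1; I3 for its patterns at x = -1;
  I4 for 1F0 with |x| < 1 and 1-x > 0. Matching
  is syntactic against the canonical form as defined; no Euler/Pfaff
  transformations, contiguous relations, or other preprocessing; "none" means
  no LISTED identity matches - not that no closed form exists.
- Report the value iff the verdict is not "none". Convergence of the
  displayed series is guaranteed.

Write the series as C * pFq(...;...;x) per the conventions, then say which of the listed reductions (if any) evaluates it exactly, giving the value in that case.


The series (x = -\frac{2}{3}) is 1F2: upper {-6}, lower {-\frac{3}{5}, \frac{4}{3}}, prefactor -\frac{1}{9}. Verdict: terminating at k = 6: the factor (-6)_k kills every later term; summing the 7 survivors is exact. Value: \frac{9589708547}{5866372512}.

Key observation: t_0 being -\frac{1}{9}, the ratio is unreduced: k + 3/2 divides both sides (prefactor -1/9).
Step ratio: r(k) = -\frac{2}{3} * (k-6) / [(k-\frac{3}{5}) (k+\frac{4}{3}) (k+1)] - rational in k. x = -\frac{2}{3}; t_0 = -\frac{1}{9}; negate the roots.


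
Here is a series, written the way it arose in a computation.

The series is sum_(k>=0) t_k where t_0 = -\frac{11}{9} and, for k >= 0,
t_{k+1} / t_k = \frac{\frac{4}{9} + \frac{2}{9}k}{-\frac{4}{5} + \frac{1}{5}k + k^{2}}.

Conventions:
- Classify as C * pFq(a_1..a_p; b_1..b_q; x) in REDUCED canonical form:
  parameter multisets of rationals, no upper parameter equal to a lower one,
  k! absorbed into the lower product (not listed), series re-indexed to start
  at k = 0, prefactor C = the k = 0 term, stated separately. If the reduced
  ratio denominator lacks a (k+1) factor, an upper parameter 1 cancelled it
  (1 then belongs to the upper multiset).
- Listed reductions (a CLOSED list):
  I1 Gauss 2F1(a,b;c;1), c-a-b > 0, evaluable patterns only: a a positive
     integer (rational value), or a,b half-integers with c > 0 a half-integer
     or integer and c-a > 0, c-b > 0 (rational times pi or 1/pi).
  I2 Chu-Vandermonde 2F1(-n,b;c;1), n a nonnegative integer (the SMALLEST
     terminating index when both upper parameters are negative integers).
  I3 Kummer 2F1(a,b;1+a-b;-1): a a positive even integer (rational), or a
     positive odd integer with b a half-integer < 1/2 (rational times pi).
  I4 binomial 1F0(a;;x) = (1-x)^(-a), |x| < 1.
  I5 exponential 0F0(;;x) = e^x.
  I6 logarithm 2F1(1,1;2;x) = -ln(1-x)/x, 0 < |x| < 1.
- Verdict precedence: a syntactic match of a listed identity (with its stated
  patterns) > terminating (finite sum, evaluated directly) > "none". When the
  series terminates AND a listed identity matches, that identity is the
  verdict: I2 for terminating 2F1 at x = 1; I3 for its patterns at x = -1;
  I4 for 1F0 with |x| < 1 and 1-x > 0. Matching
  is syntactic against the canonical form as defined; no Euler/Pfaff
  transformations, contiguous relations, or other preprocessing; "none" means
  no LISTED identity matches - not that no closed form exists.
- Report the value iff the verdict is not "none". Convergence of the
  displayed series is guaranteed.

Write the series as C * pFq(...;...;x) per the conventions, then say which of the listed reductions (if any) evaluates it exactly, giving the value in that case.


Prefactor -\frac{11}{9}, argument \frac{2}{9}: 1F1 with upper {2} over lower {-\frac{4}{5}}. Verdict: none - at argument \frac{2}{9} the multisets {2} ; {-\frac{4}{5}} match no listed identity.

Key observation: from the first term -\frac{11}{9}: roots of the ratio polynomials (prefactor -11/9) are the negated parameters.
Step ratio: r(k) = \frac{2}{9} * (k+2) / [(k-\frac{4}{5}) (k+1)] - rational; roots negated = parameters, x = \frac{2}{9}, C = -\frac{11}{9}.


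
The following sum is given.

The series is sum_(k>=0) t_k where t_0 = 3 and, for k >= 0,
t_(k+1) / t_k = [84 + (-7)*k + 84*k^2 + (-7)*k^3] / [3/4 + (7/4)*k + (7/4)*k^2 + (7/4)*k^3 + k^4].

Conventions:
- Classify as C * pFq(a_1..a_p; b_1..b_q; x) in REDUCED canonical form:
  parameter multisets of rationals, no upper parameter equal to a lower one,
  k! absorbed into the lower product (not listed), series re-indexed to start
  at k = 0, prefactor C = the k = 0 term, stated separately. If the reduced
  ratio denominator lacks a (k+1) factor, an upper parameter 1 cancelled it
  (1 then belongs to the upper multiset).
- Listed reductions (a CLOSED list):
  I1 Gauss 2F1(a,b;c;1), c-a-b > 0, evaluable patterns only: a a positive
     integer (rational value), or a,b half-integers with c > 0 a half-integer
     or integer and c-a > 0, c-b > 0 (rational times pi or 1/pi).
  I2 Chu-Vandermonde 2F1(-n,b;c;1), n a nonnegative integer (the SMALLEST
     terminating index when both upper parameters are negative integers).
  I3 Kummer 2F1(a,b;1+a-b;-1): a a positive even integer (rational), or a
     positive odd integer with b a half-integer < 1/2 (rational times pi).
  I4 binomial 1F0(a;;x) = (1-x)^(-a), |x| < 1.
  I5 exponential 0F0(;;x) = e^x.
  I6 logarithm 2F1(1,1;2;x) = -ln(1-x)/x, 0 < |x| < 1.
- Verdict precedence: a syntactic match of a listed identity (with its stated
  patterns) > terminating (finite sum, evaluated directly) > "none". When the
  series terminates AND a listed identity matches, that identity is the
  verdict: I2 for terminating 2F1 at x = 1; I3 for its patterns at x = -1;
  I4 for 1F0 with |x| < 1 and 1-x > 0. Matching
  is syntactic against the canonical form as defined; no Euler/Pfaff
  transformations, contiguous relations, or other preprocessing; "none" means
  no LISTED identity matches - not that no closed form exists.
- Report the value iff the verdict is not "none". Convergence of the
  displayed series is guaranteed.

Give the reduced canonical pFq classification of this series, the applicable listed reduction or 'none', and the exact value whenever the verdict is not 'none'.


Key step: t_0 being 3, roots of the ratio polynomials (C = 3) are the negated parameters.
Consecutive-term ratio: r(k) = (-7) * (k-12) / [(k+3/4) (k+1)] - rational; roots negated = parameters, x = (-7), C = 3.

x = -7 here; the reduced form reads 1F1, upper {-12}, lower {3/4}, C = 3. Verdict: terminating at k = 12: the factor (-12)_k kills every later term; summing the 13 survivors is exact. Exact value: 77525572382181837817/23784376119075.


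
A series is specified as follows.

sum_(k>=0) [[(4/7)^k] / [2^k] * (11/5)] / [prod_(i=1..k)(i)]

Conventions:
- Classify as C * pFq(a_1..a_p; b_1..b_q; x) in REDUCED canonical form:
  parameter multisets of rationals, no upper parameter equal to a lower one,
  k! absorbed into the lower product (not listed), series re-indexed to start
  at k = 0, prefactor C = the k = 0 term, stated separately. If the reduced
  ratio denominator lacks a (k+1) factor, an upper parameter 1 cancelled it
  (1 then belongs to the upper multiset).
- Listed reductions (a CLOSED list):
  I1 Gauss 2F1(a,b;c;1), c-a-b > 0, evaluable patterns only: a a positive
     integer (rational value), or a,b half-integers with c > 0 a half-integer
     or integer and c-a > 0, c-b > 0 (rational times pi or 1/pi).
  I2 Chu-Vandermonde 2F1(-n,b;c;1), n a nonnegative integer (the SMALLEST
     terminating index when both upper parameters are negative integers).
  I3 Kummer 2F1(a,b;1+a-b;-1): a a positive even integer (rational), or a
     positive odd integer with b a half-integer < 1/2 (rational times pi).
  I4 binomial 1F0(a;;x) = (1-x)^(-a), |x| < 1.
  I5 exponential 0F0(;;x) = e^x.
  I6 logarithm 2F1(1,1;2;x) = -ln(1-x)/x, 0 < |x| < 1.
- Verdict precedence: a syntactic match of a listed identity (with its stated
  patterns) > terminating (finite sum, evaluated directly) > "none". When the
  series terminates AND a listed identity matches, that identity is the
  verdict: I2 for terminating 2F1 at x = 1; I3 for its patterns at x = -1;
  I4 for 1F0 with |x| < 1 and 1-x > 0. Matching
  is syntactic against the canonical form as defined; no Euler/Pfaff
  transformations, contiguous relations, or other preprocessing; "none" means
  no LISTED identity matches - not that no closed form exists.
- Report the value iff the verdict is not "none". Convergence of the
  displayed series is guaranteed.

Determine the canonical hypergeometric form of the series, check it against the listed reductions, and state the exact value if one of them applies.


Prefactor 11/5, argument 2/7: 0F0 with upper {-} over lower {-}. Verdict: this is the exponential series (I5) (the 0F0 exponential series at x = 2/7). Hence: (11/5) * e^(2/7).

Structural cue: t_0 = 11/5 here, and the two k-th powers (C = 11/5) combine into one argument.
Consecutive-term ratio: r(k) = (2/7) * 1 / [(k+1)] - rational; roots negated = parameters, x = (2/7), C = 11/5.


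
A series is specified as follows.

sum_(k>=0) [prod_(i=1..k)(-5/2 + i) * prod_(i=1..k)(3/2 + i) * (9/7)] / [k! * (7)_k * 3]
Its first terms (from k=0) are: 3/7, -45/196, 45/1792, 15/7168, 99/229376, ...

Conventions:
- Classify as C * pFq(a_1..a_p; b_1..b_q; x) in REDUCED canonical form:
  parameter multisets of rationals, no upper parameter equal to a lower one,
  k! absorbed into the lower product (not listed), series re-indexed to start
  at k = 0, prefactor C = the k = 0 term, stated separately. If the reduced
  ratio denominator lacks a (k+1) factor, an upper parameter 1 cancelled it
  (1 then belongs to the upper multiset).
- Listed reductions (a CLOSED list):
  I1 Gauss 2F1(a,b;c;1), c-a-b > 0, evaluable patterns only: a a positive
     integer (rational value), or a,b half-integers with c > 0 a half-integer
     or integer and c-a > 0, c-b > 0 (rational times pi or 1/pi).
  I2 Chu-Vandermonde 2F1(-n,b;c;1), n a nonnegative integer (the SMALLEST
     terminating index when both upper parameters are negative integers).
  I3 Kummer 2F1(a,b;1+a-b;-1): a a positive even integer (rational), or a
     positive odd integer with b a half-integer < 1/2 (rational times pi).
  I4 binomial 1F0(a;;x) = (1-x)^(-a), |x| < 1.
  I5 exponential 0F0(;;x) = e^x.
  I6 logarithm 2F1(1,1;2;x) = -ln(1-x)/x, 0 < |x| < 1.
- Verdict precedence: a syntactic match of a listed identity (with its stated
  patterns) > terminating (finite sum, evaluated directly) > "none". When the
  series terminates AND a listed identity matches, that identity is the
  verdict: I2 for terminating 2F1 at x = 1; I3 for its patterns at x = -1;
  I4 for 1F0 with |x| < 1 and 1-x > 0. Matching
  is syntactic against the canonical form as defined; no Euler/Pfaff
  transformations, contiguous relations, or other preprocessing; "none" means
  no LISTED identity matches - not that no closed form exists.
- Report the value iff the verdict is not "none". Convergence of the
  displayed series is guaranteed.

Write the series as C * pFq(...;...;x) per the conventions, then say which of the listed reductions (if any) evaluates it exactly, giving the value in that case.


The tell: t_0 = 3/7 here, and the constant factors (C = 3/7) combine into one prefactor.
Consecutive-term ratio: r(k) = 1 * (k-3/2) (k+5/2) / [(k+7) (k+1)] - rational in k, leading ratio 1; with t_0 = 3/7, classification follows.

Reduced: x = 1, 2F1, upper = {-3/2, 5/2}, lower = {7}, C = 3/7. Verdict: the half-integer Gauss pattern (I1) matches (x = 1; upper {-3/2, 5/2} half-integers, c = 7 in the evaluable pattern). Exact value: (524288/735735) / pi.


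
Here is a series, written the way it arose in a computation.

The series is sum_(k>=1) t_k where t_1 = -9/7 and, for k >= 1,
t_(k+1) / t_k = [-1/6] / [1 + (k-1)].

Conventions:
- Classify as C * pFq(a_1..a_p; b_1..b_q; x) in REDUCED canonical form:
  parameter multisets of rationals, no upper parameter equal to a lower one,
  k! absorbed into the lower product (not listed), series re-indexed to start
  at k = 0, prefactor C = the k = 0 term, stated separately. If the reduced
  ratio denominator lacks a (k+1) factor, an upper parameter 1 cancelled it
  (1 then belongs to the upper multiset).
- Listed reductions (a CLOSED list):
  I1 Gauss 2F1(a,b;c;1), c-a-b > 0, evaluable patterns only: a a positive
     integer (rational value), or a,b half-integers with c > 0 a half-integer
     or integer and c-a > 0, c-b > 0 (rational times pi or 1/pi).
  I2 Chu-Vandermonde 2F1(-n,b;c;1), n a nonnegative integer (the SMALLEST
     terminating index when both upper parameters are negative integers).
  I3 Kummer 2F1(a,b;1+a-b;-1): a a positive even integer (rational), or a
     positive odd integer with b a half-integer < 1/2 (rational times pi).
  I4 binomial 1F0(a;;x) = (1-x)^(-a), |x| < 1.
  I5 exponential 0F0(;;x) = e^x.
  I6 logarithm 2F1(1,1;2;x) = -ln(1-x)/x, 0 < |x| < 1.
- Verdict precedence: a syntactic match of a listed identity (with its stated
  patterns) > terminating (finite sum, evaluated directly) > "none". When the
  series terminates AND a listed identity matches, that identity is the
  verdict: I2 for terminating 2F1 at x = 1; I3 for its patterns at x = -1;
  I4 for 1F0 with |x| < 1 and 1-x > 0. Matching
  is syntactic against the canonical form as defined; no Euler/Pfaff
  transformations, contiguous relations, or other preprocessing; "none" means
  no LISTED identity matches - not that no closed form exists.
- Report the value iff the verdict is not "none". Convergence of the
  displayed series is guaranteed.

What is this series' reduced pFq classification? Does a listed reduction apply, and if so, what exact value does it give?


First insight: from the first term -9/7: factor the ratio over Q (prefactor -9/7): negated roots = parameters.
Adjacent-term ratio: r(k) = (-1/6) * 1 / [(k+1)] - poly over poly, x = (-1/6) from leading terms; C = -9/7 at k = 0.

Prefactor -9/7, argument -1/6: 0F0 with upper {-} over lower {-}. Verdict: exponential (I5) applies (the 0F0 exponential series at x = -1/6). Exact value: (-9/7) * e^(-1/6).


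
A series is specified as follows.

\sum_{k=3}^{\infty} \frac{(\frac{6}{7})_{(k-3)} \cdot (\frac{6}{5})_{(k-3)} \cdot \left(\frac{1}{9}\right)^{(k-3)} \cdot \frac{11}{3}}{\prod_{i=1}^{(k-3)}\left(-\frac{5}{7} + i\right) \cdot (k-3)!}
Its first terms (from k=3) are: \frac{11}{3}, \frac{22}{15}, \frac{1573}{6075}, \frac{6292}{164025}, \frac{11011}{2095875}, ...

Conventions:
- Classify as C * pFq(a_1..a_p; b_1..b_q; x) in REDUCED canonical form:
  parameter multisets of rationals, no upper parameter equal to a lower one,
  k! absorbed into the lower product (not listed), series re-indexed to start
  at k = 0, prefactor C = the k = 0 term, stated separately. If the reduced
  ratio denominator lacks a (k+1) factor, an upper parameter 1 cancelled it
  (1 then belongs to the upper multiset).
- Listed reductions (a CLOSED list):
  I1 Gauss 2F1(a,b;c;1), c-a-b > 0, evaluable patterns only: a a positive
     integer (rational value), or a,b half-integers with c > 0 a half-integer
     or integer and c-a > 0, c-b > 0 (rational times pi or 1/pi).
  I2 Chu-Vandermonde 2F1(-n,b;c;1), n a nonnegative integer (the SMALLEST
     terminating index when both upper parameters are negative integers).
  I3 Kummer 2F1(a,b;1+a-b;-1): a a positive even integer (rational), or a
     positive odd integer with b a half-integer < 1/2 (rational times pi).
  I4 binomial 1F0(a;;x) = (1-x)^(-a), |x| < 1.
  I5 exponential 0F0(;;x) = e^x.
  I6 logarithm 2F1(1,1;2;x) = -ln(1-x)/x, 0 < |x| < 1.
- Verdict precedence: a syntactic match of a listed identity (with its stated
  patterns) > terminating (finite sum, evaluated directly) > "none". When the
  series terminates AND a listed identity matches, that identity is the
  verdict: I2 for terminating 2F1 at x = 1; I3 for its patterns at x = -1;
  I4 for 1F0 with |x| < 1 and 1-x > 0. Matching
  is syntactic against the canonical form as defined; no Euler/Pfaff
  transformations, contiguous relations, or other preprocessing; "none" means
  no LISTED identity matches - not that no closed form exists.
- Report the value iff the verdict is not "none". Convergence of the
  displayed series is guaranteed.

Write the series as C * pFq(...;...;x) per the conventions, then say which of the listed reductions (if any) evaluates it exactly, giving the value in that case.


Classification (C = \frac{11}{3}): 2F1 with upper {\frac{6}{7}, \frac{6}{5}}, lower {\frac{2}{7}}, argument x = \frac{1}{9}. Verdict: no listed reduction: x = \frac{1}{9} and upper {\frac{6}{7}, \frac{6}{5}} fail every I1-I6 pattern.

Key step: from the first term \frac{11}{3}: the lower running product (prefactor 11/3) is a rising factorial.
Consecutive-term ratio: r(k) = \frac{1}{9} * (k+\frac{6}{7}) (k+\frac{6}{5}) / [(k+\frac{2}{7}) (k+1)] - rational; roots negated = parameters, x = \frac{1}{9}, C = \frac{11}{3}.
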